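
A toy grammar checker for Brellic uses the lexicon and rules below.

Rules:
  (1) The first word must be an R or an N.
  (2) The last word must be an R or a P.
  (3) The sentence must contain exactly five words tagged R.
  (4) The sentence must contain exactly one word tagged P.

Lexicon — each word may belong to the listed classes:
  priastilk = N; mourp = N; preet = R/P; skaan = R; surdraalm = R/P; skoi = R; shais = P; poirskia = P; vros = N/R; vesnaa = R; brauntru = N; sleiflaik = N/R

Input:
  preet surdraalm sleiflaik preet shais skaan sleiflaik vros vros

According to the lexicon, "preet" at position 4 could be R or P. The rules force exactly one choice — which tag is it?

Candidates per position — 1:preet {R,P}; 2:surdraalm {R,P}; 3:sleiflaik {N,R}; 4:preet {R,P}; 5:shais {P}; 6:skaan {R}; 7:sleiflaik {N,R}; 8:vros {N,R}; 9:vros {N,R}.
Position 1: tagging it P would leave rule 1 unsatisfiable, so it must be R.
Position 2: tagging it P would leave rule 4 unsatisfiable, so it must be R.
Position 4: tagging it P would leave rule 4 unsatisfiable, so it must be R.
Position 9: tagging it N would leave rule 2 unsatisfiable, so it must be R.
Position 3: tagging it R would leave rule 3 unsatisfiable, so it must be N.
Position 7: tagging it R would leave rule 3 unsatisfiable, so it must be N.
Position 8: tagging it R would leave rule 3 unsatisfiable, so it must be N.
The only consistent sequence is: R R N R P R N N R.
Verifying each rule — rule 1 satisfied; rule 2 satisfied; rule 3 satisfied; rule 4 satisfied.

R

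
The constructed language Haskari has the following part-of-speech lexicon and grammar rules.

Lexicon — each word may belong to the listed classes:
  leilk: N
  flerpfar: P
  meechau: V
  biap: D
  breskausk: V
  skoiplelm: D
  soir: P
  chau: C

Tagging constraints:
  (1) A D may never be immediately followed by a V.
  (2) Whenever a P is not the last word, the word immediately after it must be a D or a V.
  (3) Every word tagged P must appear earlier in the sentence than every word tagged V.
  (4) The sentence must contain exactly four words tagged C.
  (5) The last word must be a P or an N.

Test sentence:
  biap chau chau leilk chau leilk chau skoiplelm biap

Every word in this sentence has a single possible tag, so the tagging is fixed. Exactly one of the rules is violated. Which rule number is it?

5

Fixed tagging: D C C N C N C D D.
Checking each rule: R1 holds, R2 holds, R3 holds, R4 holds, R5 violated.
Only rule 5 fails.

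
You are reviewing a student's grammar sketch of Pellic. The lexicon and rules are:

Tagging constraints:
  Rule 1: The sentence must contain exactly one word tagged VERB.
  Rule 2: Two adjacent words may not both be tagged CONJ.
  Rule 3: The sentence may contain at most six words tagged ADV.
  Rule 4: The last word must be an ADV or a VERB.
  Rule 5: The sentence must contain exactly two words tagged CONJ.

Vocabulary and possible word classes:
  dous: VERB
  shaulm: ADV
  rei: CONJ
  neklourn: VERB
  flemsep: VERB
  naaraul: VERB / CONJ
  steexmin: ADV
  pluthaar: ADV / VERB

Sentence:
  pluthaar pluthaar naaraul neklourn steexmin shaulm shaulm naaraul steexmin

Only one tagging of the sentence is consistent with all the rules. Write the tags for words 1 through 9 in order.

Candidates per position — 1:pluthaar {ADV,VERB}; 2:pluthaar {ADV,VERB}; 3:naaraul {VERB,CONJ}; 4:neklourn {VERB}; 5:steexmin {ADV}; 6:shaulm {ADV}; 7:shaulm {ADV}; 8:naaraul {VERB,CONJ}; 9:steexmin {ADV}.
Word 1 cannot be VERB — rule 1 would then fail for every completion. It is ADV.
Word 2 cannot be VERB — rule 1 would then fail for every completion. It is ADV.
Word 3 cannot be VERB — rule 1 would then fail for every completion. It is CONJ.
Word 8 cannot be VERB — rule 1 would then fail for every completion. It is CONJ.
The only consistent sequence is: ADV ADV CONJ VERB ADV ADV ADV CONJ ADV.
Rule-by-rule: rule 1 ok; rule 2 ok; rule 3 ok; rule 4 ok; rule 5 ok.

ADV ADV CONJ VERB ADV ADV ADV CONJ ADV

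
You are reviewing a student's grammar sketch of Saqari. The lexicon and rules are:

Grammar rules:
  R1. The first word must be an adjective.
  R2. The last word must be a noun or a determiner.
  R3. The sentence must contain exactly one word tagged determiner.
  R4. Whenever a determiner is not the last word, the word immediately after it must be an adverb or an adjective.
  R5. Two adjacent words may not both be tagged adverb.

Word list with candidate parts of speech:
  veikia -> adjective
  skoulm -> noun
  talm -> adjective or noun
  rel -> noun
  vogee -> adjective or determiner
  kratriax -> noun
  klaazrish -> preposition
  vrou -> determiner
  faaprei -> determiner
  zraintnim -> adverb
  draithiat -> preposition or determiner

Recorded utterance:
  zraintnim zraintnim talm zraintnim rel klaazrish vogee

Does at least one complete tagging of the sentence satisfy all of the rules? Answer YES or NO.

Candidates per position — 1:zraintnim {adverb}; 2:zraintnim {adverb}; 3:talm {adjective,noun}; 4:zraintnim {adverb}; 5:rel {noun}; 6:klaazrish {preposition}; 7:vogee {adjective,determiner}.
Rule 1 cannot be satisfied by any choice of tags from the lexicon.
So there is no consistent tagging.

NO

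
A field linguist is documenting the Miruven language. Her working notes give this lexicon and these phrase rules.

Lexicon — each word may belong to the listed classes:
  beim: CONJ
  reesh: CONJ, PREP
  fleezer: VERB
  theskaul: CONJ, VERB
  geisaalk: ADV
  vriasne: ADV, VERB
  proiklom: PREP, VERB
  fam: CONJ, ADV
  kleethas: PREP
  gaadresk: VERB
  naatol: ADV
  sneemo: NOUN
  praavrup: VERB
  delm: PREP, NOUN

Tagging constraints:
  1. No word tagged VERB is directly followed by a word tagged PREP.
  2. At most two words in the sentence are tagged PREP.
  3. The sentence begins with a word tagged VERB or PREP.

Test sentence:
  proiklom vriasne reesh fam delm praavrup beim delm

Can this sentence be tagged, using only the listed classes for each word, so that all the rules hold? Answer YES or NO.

YES

Candidates per position — 1:proiklom {PREP,VERB}; 2:vriasne {ADV,VERB}; 3:reesh {CONJ,PREP}; 4:fam {CONJ,ADV}; 5:delm {PREP,NOUN}; 6:praavrup {VERB}; 7:beim {CONJ}; 8:delm {PREP,NOUN}.
One satisfying assignment: VERB VERB CONJ ADV NOUN VERB CONJ PREP.
Check: rule 1 ✓; rule 2 ✓; rule 3 ✓.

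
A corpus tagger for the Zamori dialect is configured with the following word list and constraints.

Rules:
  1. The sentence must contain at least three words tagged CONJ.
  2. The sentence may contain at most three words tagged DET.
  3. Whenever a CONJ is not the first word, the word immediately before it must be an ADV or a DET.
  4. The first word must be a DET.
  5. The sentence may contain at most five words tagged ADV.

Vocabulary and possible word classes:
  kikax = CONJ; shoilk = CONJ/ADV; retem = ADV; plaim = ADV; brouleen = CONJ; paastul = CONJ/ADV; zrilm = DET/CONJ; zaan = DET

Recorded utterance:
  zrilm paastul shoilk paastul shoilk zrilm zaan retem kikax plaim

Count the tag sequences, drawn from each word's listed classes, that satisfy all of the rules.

7

Candidates per position — 1:zrilm {DET,CONJ}; 2:paastul {CONJ,ADV}; 3:shoilk {CONJ,ADV}; 4:paastul {CONJ,ADV}; 5:shoilk {CONJ,ADV}; 6:zrilm {DET,CONJ}; 7:zaan {DET}; 8:retem {ADV}; 9:kikax {CONJ}; 10:plaim {ADV}.
There are 64 candidate sequences in total.
Checking each against the rules leaves 7 sequences.
Count = 7.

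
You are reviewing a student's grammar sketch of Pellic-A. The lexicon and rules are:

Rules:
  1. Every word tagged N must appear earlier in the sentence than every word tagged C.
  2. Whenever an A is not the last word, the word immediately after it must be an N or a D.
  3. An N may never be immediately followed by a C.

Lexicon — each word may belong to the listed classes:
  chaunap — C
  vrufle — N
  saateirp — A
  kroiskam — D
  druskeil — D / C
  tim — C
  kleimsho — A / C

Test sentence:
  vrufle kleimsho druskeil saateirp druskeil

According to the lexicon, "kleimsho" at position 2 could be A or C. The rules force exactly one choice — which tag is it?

Candidates per position — 1:vrufle {N}; 2:kleimsho {A,C}; 3:druskeil {D,C}; 4:saateirp {A}; 5:druskeil {D,C}.
Word 2 cannot be C — rule 3 would then fail for every completion. It is A.
Word 3 cannot be C — rule 2 would then fail for every completion. It is D.
Word 5 cannot be C — rule 2 would then fail for every completion. It is D.
The unique satisfying tagging is: N A D A D.
Check: rule 1 satisfied; rule 2 satisfied; rule 3 satisfied.

A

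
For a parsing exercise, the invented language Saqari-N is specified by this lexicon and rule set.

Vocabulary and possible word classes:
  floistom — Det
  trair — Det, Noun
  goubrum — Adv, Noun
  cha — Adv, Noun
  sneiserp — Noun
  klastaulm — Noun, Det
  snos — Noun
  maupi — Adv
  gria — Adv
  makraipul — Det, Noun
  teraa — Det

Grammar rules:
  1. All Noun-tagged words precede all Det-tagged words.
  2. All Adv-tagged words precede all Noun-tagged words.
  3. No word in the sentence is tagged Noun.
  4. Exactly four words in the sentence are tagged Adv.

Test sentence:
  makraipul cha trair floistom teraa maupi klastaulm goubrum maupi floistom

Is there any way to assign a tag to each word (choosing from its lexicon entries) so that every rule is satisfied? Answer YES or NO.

Candidates per position — 1:makraipul {Det,Noun}; 2:cha {Adv,Noun}; 3:trair {Det,Noun}; 4:floistom {Det}; 5:teraa {Det}; 6:maupi {Adv}; 7:klastaulm {Noun,Det}; 8:goubrum {Adv,Noun}; 9:maupi {Adv}; 10:floistom {Det}.
One satisfying assignment: Det Adv Det Det Det Adv Det Adv Adv Det.
Checking: rule 1 ✓; rule 2 ✓; rule 3 ✓; rule 4 ✓.

YES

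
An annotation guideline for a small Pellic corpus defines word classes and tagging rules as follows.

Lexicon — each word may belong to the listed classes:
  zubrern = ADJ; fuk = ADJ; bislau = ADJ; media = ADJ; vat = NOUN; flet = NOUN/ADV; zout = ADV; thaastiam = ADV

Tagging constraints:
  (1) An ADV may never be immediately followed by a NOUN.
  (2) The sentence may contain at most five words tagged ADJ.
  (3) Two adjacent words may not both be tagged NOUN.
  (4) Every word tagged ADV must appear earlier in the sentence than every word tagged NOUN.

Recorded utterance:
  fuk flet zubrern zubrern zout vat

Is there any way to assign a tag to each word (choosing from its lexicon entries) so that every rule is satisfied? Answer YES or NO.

NO

Candidates per position — 1:fuk {ADJ}; 2:flet {NOUN,ADV}; 3:zubrern {ADJ}; 4:zubrern {ADJ}; 5:zout {ADV}; 6:vat {NOUN}.
Rule 1 cannot be satisfied by any choice of tags from the lexicon.
So there is no consistent tagging.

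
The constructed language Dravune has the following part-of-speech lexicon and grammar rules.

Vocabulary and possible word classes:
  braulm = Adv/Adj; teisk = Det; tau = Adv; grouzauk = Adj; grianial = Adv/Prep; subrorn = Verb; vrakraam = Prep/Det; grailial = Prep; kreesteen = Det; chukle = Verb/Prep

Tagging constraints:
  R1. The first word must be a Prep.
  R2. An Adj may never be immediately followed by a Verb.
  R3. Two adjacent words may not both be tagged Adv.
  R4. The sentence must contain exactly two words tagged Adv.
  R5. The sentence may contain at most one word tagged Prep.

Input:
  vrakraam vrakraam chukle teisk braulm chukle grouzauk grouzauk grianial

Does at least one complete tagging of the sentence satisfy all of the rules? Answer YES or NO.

Candidates per position — 1:vrakraam {Prep,Det}; 2:vrakraam {Prep,Det}; 3:chukle {Verb,Prep}; 4:teisk {Det}; 5:braulm {Adv,Adj}; 6:chukle {Verb,Prep}; 7:grouzauk {Adj}; 8:grouzauk {Adj}; 9:grianial {Adv,Prep}.
One satisfying assignment: Prep Det Verb Det Adv Verb Adj Adj Adv.
Check: rule 1 holds; rule 2 holds; rule 3 holds; rule 4 holds; rule 5 holds.

YES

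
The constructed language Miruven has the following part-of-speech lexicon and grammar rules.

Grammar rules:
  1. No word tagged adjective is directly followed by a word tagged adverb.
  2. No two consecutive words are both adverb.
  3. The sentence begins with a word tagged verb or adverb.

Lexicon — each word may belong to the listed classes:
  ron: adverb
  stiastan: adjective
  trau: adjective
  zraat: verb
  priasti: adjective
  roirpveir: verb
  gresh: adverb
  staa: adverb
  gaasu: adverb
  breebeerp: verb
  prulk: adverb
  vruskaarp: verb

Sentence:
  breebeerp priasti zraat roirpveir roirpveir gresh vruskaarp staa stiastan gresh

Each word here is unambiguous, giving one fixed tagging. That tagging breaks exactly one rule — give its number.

1

Fixed tagging: verb adjective verb verb verb adverb verb adverb adjective adverb.
Rule check: R1 violated, R2 holds, R3 holds.
Only rule 1 fails.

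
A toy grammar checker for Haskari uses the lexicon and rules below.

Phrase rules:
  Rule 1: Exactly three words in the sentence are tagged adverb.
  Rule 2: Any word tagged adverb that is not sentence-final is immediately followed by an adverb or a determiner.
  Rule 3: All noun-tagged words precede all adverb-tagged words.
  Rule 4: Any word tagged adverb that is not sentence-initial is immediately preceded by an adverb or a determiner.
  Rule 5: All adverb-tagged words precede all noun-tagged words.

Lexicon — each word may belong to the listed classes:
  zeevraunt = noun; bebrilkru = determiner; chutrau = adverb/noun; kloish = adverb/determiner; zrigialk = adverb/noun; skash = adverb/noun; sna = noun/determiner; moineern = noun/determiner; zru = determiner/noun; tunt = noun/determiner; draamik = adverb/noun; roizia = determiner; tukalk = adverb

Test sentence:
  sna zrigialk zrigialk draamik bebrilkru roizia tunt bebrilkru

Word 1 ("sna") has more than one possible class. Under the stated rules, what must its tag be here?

determiner

Candidates per position — 1:sna {noun,determiner}; 2:zrigialk {adverb,noun}; 3:zrigialk {adverb,noun}; 4:draamik {adverb,noun}; 5:bebrilkru {determiner}; 6:roizia {determiner}; 7:tunt {noun,determiner}; 8:bebrilkru {determiner}.
Word 2 cannot be noun — rule 1 would then fail for every completion. It is adverb.
Word 3 cannot be noun — rule 1 would then fail for every completion. It is adverb.
Word 4 cannot be noun — rule 1 would then fail for every completion. It is adverb.
Word 7 cannot be noun — rule 3 would then fail for every completion. It is determiner.
Word 1 cannot be noun — rule 4 would then fail for every completion. It is determiner.
That leaves exactly one tagging: determiner adverb adverb adverb determiner determiner determiner determiner.
Rule-by-rule: rule 1 holds; rule 2 holds; rule 3 holds; rule 4 holds; rule 5 holds.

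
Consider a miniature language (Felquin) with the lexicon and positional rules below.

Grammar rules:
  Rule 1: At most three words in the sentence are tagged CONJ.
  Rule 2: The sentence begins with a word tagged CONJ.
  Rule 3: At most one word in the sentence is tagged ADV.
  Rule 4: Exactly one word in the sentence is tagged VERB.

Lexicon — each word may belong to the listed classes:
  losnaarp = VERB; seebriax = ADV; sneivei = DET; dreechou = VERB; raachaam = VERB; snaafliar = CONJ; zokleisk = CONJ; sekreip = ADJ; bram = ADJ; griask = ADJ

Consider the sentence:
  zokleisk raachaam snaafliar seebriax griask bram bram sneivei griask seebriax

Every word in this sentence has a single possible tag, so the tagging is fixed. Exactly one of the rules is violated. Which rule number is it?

3

Fixed tagging: CONJ VERB CONJ ADV ADJ ADJ ADJ DET ADJ ADV.
Checking each rule: R1 holds, R2 holds, R3 violated, R4 holds.
Only rule 3 fails.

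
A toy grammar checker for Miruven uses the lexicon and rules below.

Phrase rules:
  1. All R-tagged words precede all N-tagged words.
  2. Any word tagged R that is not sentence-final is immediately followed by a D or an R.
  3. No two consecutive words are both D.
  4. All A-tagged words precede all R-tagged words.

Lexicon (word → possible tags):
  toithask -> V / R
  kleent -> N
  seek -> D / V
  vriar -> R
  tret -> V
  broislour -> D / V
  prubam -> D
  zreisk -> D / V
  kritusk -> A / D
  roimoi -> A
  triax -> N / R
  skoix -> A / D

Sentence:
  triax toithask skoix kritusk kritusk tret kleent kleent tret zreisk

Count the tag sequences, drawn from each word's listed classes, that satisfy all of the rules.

Candidates per position — 1:triax {N,R}; 2:toithask {V,R}; 3:skoix {A,D}; 4:kritusk {A,D}; 5:kritusk {A,D}; 6:tret {V}; 7:kleent {N}; 8:kleent {N}; 9:tret {V}; 10:zreisk {D,V}.
There are 64 candidate sequences in total.
Checking each against the rules leaves 10 sequences.
Count = 10.

10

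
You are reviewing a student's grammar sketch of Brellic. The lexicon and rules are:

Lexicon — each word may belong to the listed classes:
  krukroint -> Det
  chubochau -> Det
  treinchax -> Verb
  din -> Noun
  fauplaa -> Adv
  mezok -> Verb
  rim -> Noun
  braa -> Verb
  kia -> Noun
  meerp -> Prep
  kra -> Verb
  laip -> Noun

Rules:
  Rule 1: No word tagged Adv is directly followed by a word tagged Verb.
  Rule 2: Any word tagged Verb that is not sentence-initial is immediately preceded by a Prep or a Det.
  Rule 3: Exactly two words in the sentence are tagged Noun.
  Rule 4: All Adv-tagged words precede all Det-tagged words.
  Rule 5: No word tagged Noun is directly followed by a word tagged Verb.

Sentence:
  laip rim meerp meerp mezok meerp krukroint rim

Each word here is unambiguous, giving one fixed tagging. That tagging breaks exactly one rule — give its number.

3

Fixed tagging: Noun Noun Prep Prep Verb Prep Det Noun.
Rule check: R1 ✓, R2 ✓, R3 ✗, R4 ✓, R5 ✓.
Only rule 3 fails.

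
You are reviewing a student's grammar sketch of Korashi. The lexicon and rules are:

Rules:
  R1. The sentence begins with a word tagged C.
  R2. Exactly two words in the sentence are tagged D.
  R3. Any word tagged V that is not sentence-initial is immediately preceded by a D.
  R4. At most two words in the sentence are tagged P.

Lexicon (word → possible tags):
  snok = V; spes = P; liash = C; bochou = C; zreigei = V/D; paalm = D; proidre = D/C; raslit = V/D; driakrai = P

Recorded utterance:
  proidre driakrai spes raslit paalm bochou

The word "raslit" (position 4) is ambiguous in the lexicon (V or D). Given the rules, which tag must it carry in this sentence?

Candidates per position — 1:proidre {D,C}; 2:driakrai {P}; 3:spes {P}; 4:raslit {V,D}; 5:paalm {D}; 6:bochou {C}.
If word 1 were D, no tagging could satisfy rule 1; so word 1 is C.
If word 4 were V, no tagging could satisfy rule 2; so word 4 is D.
So the tagging must be: C P P D D C.
Check: rule 1 ✓; rule 2 ✓; rule 3 ✓; rule 4 ✓.

D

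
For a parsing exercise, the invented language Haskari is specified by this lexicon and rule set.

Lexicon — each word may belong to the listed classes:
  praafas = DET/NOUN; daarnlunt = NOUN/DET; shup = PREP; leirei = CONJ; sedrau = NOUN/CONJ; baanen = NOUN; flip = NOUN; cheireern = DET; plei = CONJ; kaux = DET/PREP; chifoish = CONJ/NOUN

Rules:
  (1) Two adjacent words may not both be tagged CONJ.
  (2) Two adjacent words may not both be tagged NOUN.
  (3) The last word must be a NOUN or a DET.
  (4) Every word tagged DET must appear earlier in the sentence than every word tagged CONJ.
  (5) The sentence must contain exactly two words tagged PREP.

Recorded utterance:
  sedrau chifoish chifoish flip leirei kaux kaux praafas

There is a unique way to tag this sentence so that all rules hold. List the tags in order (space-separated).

Candidates per position — 1:sedrau {NOUN,CONJ}; 2:chifoish {CONJ,NOUN}; 3:chifoish {CONJ,NOUN}; 4:flip {NOUN}; 5:leirei {CONJ}; 6:kaux {DET,PREP}; 7:kaux {DET,PREP}; 8:praafas {DET,NOUN}.
At position 3, choosing NOUN makes rule 2 impossible to satisfy; hence CONJ.
At position 6, choosing DET makes rule 4 impossible to satisfy; hence PREP.
At position 7, choosing DET makes rule 4 impossible to satisfy; hence PREP.
At position 8, choosing DET makes rule 4 impossible to satisfy; hence NOUN.
At position 2, choosing CONJ makes rule 1 impossible to satisfy; hence NOUN.
At position 1, choosing NOUN makes rule 2 impossible to satisfy; hence CONJ.
So the tagging must be: CONJ NOUN CONJ NOUN CONJ PREP PREP NOUN.
Checking: rule 1 holds; rule 2 holds; rule 3 holds; rule 4 holds; rule 5 holds.

CONJ NOUN CONJ NOUN CONJ PREP PREP NOUN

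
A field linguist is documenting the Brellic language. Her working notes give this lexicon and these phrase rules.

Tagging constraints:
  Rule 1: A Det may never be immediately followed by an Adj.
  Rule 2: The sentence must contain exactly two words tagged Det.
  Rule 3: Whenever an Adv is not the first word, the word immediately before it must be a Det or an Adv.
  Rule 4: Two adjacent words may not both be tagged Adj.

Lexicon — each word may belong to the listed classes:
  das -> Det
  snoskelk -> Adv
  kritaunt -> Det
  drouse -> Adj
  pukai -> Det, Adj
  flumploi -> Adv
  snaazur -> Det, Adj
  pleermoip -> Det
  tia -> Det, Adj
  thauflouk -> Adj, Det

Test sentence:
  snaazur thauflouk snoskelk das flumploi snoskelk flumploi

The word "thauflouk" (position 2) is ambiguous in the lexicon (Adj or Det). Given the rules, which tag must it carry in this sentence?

Det

Candidates per position — 1:snaazur {Det,Adj}; 2:thauflouk {Adj,Det}; 3:snoskelk {Adv}; 4:das {Det}; 5:flumploi {Adv}; 6:snoskelk {Adv}; 7:flumploi {Adv}.
At position 2, choosing Adj makes rule 3 impossible to satisfy; hence Det.
At position 1, choosing Det makes rule 2 impossible to satisfy; hence Adj.
The only consistent sequence is: Adj Det Adv Det Adv Adv Adv.
Rule-by-rule: rule 1 ✓; rule 2 ✓; rule 3 ✓; rule 4 ✓.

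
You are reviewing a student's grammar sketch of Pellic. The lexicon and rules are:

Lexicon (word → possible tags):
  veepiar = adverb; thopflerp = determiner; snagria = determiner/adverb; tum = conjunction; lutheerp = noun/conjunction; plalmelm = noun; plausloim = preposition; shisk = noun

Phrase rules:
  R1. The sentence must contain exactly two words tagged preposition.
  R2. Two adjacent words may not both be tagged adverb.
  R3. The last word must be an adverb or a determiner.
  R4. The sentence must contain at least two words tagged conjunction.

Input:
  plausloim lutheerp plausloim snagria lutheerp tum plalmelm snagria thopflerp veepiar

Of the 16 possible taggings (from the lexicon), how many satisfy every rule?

12

Candidates per position — 1:plausloim {preposition}; 2:lutheerp {noun,conjunction}; 3:plausloim {preposition}; 4:snagria {determiner,adverb}; 5:lutheerp {noun,conjunction}; 6:tum {conjunction}; 7:plalmelm {noun}; 8:snagria {determiner,adverb}; 9:thopflerp {determiner}; 10:veepiar {adverb}.
There are 16 candidate sequences in total.
Checking each against the rules leaves 12 sequences.
Count = 12.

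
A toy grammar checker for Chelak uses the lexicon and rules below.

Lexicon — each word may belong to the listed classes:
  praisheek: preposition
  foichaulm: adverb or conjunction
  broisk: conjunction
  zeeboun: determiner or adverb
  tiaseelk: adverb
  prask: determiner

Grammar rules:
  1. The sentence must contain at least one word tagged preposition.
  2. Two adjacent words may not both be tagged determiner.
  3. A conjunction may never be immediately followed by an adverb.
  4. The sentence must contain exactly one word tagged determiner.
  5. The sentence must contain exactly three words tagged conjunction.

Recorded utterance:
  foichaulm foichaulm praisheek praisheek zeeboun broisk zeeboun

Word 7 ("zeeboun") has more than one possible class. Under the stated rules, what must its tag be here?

determiner

Candidates per position — 1:foichaulm {adverb,conjunction}; 2:foichaulm {adverb,conjunction}; 3:praisheek {preposition}; 4:praisheek {preposition}; 5:zeeboun {determiner,adverb}; 6:broisk {conjunction}; 7:zeeboun {determiner,adverb}.
At position 1, choosing adverb makes rule 5 impossible to satisfy; hence conjunction.
At position 2, choosing adverb makes rule 3 impossible to satisfy; hence conjunction.
At position 7, choosing adverb makes rule 3 impossible to satisfy; hence determiner.
At position 5, choosing determiner makes rule 4 impossible to satisfy; hence adverb.
The only consistent sequence is: conjunction conjunction preposition preposition adverb conjunction determiner.
Rule-by-rule: rule 1 holds; rule 2 holds; rule 3 holds; rule 4 holds; rule 5 holds.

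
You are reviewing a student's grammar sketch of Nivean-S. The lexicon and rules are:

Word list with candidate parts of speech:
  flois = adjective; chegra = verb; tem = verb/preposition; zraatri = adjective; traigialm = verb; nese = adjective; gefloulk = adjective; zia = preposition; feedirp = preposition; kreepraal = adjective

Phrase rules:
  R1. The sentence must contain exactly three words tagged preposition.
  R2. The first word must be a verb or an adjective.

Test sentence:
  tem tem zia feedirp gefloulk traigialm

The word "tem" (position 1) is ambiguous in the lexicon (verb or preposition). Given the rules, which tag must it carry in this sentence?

Candidates per position — 1:tem {verb,preposition}; 2:tem {verb,preposition}; 3:zia {preposition}; 4:feedirp {preposition}; 5:gefloulk {adjective}; 6:traigialm {verb}.
Word 1 cannot be preposition — rule 2 would then fail for every completion. It is verb.
Word 2 cannot be verb — rule 1 would then fail for every completion. It is preposition.
The unique satisfying tagging is: verb preposition preposition preposition adjective verb.
Verifying each rule — rule 1 ok; rule 2 ok.

verb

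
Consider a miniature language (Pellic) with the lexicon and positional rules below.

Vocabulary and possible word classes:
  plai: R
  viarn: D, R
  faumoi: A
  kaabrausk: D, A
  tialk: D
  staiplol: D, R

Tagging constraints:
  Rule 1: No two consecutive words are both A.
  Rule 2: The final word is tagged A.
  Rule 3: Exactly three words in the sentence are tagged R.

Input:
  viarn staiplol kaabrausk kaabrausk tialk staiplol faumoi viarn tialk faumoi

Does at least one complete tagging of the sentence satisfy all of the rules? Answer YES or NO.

YES

Candidates per position — 1:viarn {D,R}; 2:staiplol {D,R}; 3:kaabrausk {D,A}; 4:kaabrausk {D,A}; 5:tialk {D}; 6:staiplol {D,R}; 7:faumoi {A}; 8:viarn {D,R}; 9:tialk {D}; 10:faumoi {A}.
One satisfying assignment: R R A D D R A D D A.
Check: rule 1 ✓; rule 2 ✓; rule 3 ✓.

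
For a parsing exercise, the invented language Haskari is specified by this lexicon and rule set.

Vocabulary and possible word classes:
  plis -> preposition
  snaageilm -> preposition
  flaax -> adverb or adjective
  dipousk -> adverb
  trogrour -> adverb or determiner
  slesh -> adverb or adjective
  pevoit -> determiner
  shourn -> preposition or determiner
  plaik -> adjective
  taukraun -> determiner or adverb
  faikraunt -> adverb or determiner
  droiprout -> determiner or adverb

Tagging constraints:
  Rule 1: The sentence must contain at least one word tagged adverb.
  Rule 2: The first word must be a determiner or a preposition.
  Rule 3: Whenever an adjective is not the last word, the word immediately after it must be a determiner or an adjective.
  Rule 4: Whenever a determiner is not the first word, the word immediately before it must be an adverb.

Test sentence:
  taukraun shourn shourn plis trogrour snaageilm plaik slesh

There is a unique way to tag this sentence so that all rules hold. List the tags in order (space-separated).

Candidates per position — 1:taukraun {determiner,adverb}; 2:shourn {preposition,determiner}; 3:shourn {preposition,determiner}; 4:plis {preposition}; 5:trogrour {adverb,determiner}; 6:snaageilm {preposition}; 7:plaik {adjective}; 8:slesh {adverb,adjective}.
Word 1 cannot be adverb — rule 2 would then fail for every completion. It is determiner.
Word 2 cannot be determiner — rule 4 would then fail for every completion. It is preposition.
Word 3 cannot be determiner — rule 4 would then fail for every completion. It is preposition.
Word 5 cannot be determiner — rule 4 would then fail for every completion. It is adverb.
Word 8 cannot be adverb — rule 3 would then fail for every completion. It is adjective.
That leaves exactly one tagging: determiner preposition preposition preposition adverb preposition adjective adjective.
Check: rule 1 ok; rule 2 ok; rule 3 ok; rule 4 ok.

determiner preposition preposition preposition adverb preposition adjective adjective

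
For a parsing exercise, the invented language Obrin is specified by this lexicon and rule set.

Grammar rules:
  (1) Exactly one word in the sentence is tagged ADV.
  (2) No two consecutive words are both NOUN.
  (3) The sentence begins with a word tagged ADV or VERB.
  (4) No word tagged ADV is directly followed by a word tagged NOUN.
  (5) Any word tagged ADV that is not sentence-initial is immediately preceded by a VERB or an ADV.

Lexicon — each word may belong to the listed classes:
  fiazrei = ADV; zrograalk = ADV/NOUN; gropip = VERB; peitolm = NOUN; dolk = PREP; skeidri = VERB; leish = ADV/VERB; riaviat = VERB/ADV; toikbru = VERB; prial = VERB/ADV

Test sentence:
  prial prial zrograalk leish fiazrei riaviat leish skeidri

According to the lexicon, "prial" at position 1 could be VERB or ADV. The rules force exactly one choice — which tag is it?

VERB

Candidates per position — 1:prial {VERB,ADV}; 2:prial {VERB,ADV}; 3:zrograalk {ADV,NOUN}; 4:leish {ADV,VERB}; 5:fiazrei {ADV}; 6:riaviat {VERB,ADV}; 7:leish {ADV,VERB}; 8:skeidri {VERB}.
If word 1 were ADV, no tagging could satisfy rule 1; so word 1 is VERB.
If word 2 were ADV, no tagging could satisfy rule 1; so word 2 is VERB.
If word 3 were ADV, no tagging could satisfy rule 1; so word 3 is NOUN.
If word 4 were ADV, no tagging could satisfy rule 1; so word 4 is VERB.
If word 6 were ADV, no tagging could satisfy rule 1; so word 6 is VERB.
If word 7 were ADV, no tagging could satisfy rule 1; so word 7 is VERB.
The unique satisfying tagging is: VERB VERB NOUN VERB ADV VERB VERB VERB.
Checking: rule 1 ✓; rule 2 ✓; rule 3 ✓; rule 4 ✓; rule 5 ✓.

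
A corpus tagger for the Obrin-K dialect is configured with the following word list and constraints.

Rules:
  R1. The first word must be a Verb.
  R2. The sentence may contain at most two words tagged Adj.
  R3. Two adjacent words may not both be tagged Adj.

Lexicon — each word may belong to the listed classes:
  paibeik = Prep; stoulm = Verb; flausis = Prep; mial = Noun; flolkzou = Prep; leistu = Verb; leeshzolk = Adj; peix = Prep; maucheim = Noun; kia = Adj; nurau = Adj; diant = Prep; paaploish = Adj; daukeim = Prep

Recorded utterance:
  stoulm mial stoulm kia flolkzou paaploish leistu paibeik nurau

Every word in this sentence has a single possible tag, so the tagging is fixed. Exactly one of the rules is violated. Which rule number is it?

Fixed tagging: Verb Noun Verb Adj Prep Adj Verb Prep Adj.
Checking each rule: R1 pass, R2 fail, R3 pass.
Only rule 2 fails.

2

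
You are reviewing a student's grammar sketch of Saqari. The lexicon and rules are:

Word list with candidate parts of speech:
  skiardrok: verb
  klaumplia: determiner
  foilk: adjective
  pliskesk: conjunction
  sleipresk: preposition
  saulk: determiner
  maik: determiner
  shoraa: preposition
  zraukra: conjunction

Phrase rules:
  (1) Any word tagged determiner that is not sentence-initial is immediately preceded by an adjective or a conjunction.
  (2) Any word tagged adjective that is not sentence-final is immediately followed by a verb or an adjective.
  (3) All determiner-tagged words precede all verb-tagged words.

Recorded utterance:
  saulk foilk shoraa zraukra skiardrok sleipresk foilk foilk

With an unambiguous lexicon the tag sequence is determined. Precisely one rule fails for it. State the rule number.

2

Fixed tagging: determiner adjective preposition conjunction verb preposition adjective adjective.
Applying the rules: R1 ✓, R2 ✗, R3 ✓.
Only rule 2 fails.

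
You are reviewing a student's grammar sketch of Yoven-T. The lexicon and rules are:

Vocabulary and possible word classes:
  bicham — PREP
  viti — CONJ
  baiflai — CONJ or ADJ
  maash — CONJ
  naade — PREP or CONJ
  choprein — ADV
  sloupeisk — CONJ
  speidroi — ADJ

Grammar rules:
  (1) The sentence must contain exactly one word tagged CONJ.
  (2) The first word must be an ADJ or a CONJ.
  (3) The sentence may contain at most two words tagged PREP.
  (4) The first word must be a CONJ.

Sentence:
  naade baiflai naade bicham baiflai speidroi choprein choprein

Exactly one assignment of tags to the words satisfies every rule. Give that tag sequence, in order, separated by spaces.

CONJ ADJ PREP PREP ADJ ADJ ADV ADV

Candidates per position — 1:naade {PREP,CONJ}; 2:baiflai {CONJ,ADJ}; 3:naade {PREP,CONJ}; 4:bicham {PREP}; 5:baiflai {CONJ,ADJ}; 6:speidroi {ADJ}; 7:choprein {ADV}; 8:choprein {ADV}.
At position 1, choosing PREP makes rule 2 impossible to satisfy; hence CONJ.
At position 2, choosing CONJ makes rule 1 impossible to satisfy; hence ADJ.
At position 3, choosing CONJ makes rule 1 impossible to satisfy; hence PREP.
At position 5, choosing CONJ makes rule 1 impossible to satisfy; hence ADJ.
The unique satisfying tagging is: CONJ ADJ PREP PREP ADJ ADJ ADV ADV.
Check: rule 1 holds; rule 2 holds; rule 3 holds; rule 4 holds.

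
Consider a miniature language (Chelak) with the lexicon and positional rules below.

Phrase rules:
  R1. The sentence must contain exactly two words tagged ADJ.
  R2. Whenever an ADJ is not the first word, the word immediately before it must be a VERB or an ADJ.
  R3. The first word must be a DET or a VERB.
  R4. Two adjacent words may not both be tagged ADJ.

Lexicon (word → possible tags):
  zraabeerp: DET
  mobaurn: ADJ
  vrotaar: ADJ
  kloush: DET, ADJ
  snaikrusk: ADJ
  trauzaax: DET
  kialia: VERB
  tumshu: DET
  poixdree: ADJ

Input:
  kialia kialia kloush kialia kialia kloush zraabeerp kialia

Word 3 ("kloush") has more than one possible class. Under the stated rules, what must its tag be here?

Candidates per position — 1:kialia {VERB}; 2:kialia {VERB}; 3:kloush {DET,ADJ}; 4:kialia {VERB}; 5:kialia {VERB}; 6:kloush {DET,ADJ}; 7:zraabeerp {DET}; 8:kialia {VERB}.
If word 3 were DET, no tagging could satisfy rule 1; so word 3 is ADJ.
If word 6 were DET, no tagging could satisfy rule 1; so word 6 is ADJ.
The unique satisfying tagging is: VERB VERB ADJ VERB VERB ADJ DET VERB.
Verifying each rule — rule 1 ok; rule 2 ok; rule 3 ok; rule 4 ok.

ADJ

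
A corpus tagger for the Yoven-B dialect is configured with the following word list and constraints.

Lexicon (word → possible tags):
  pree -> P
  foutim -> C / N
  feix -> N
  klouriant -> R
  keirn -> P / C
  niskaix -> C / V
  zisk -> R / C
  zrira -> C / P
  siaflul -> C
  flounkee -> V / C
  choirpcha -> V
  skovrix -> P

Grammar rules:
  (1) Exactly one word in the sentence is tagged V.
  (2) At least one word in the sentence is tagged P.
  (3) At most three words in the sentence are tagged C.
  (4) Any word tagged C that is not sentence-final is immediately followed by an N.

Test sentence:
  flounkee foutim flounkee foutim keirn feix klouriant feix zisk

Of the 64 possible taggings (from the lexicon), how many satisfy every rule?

4

Candidates per position — 1:flounkee {V,C}; 2:foutim {C,N}; 3:flounkee {V,C}; 4:foutim {C,N}; 5:keirn {P,C}; 6:feix {N}; 7:klouriant {R}; 8:feix {N}; 9:zisk {R,C}.
There are 64 candidate sequences in total.
The sequences that satisfy every rule: V N C N P N R N R; V N C N P N R N C; C N V N P N R N R; C N V N P N R N C.
Count = 4.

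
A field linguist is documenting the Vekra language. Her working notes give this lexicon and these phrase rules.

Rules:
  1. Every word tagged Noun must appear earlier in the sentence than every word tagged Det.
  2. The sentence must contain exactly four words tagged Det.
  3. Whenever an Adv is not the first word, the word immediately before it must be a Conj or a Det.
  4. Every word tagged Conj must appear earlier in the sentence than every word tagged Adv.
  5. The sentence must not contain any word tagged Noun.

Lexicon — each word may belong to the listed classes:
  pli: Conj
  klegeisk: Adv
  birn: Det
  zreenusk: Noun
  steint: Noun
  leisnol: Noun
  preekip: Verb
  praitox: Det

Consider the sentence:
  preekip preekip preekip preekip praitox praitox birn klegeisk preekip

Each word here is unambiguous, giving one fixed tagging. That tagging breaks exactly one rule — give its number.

2

Fixed tagging: Verb Verb Verb Verb Det Det Det Adv Verb.
Rule check: R1 pass, R2 fail, R3 pass, R4 pass, R5 pass.
Only rule 2 fails.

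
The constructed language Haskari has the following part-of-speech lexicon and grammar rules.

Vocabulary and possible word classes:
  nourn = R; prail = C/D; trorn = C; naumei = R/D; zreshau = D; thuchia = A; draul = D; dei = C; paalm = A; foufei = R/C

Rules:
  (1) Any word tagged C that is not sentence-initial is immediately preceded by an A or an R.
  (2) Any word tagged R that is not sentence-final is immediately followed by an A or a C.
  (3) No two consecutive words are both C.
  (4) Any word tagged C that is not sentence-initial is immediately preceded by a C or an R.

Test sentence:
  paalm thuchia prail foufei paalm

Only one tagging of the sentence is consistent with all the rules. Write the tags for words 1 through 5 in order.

Candidates per position — 1:paalm {A}; 2:thuchia {A}; 3:prail {C,D}; 4:foufei {R,C}; 5:paalm {A}.
Position 3: C is ruled out by rule 4; that leaves D.
Position 4: C is ruled out by rule 1; that leaves R.
The unique satisfying tagging is: A A D R A.
Checking: rule 1 ok; rule 2 ok; rule 3 ok; rule 4 ok.

A A D R A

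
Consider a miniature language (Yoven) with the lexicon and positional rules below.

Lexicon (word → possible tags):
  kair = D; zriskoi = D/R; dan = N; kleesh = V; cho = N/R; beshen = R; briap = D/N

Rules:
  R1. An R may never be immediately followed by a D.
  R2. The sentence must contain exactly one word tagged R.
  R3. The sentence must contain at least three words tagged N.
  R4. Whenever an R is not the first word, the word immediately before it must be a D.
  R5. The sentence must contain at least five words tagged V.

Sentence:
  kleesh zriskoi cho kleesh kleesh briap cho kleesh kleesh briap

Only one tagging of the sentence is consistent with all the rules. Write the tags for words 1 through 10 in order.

V D R V V N N V V N

Candidates per position — 1:kleesh {V}; 2:zriskoi {D,R}; 3:cho {N,R}; 4:kleesh {V}; 5:kleesh {V}; 6:briap {D,N}; 7:cho {N,R}; 8:kleesh {V}; 9:kleesh {V}; 10:briap {D,N}.
Position 2: R is ruled out by rule 4; that leaves D.
The remaining ambiguous positions (3, 6, 7, 10) are resolved jointly — only one combination satisfies every rule.
The unique satisfying tagging is: V D R V V N N V V N.
Check: rule 1 ok; rule 2 ok; rule 3 ok; rule 4 ok; rule 5 ok.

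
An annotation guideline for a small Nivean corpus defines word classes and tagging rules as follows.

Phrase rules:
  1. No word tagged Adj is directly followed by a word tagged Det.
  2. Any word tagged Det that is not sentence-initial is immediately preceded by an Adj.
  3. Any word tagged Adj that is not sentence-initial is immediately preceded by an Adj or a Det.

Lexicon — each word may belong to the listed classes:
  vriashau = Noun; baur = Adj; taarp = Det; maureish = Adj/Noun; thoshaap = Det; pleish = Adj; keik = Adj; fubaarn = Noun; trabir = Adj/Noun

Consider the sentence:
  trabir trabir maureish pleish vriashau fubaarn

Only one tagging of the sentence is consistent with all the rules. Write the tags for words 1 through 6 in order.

Candidates per position — 1:trabir {Adj,Noun}; 2:trabir {Adj,Noun}; 3:maureish {Adj,Noun}; 4:pleish {Adj}; 5:vriashau {Noun}; 6:fubaarn {Noun}.
At position 1, choosing Noun makes rule 3 impossible to satisfy; hence Adj.
At position 2, choosing Noun makes rule 3 impossible to satisfy; hence Adj.
At position 3, choosing Noun makes rule 3 impossible to satisfy; hence Adj.
So the tagging must be: Adj Adj Adj Adj Noun Noun.
Checking: rule 1 holds; rule 2 holds; rule 3 holds.

Adj Adj Adj Adj Noun Noun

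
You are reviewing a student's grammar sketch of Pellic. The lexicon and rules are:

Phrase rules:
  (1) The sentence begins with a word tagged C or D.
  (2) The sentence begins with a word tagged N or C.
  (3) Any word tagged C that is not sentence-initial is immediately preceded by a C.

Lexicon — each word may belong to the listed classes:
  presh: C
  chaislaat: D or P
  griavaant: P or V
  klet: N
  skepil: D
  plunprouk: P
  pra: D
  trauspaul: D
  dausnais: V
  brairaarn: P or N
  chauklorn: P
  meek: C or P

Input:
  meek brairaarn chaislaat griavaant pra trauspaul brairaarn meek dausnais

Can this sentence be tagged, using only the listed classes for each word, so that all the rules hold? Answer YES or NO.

Candidates per position — 1:meek {C,P}; 2:brairaarn {P,N}; 3:chaislaat {D,P}; 4:griavaant {P,V}; 5:pra {D}; 6:trauspaul {D}; 7:brairaarn {P,N}; 8:meek {C,P}; 9:dausnais {V}.
One satisfying assignment: C N D P D D P P V.
Check: rule 1 ✓; rule 2 ✓; rule 3 ✓.

YES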